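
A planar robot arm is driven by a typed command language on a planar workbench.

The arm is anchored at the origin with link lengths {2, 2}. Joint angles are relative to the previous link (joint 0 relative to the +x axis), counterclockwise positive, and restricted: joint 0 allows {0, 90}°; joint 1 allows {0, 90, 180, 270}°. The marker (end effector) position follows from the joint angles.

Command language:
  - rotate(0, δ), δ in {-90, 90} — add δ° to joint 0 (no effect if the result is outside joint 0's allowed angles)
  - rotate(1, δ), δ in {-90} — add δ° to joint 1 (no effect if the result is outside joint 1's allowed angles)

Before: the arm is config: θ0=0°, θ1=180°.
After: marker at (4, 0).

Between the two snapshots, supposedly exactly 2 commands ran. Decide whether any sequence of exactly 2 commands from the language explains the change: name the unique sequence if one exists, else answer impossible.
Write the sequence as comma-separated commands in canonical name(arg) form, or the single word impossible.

initial: config: θ0=0°, θ1=180°
step 1 (rotate(1, -90)): config: θ0=0°, θ1=90°
step 2 (rotate(1, -90)): config: θ0=0°, θ1=0°
uniquely the one of 9 2-step routes that fits.

rotate(1, -90), rotate(1, -90)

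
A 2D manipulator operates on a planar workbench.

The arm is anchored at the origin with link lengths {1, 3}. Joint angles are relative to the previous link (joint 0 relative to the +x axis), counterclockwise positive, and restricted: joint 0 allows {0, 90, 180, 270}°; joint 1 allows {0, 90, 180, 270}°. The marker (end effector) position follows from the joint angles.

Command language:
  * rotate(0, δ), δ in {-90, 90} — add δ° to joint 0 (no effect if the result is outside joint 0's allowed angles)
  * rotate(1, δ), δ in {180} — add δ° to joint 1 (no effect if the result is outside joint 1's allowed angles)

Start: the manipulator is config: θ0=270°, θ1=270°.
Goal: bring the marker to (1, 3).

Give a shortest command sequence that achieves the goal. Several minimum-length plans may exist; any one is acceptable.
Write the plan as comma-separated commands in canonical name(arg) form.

rotate(0, 90), rotate(1, 180)

initial: config: θ0=270°, θ1=270°
1. rotate(0, 90) → config: θ0=0°, θ1=270°
2. rotate(1, 180) → config: θ0=0°, θ1=90°
minimal: 2 command(s), checked below 2.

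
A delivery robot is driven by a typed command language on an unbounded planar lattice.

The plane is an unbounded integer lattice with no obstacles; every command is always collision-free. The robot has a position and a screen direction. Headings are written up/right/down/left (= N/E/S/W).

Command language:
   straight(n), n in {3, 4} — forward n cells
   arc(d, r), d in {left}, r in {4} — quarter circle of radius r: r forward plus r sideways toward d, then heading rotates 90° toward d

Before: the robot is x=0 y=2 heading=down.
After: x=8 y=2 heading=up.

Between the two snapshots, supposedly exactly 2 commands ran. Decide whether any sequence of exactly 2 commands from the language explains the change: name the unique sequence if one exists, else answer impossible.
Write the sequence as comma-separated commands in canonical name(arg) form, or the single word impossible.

arc(left, 4), arc(left, 4)

key: cell and facing (now N) both changed — the 2 commands mix motion and turning
begin: x=0 y=2 heading=down
t=1 arc(left, 4) ⇒ x=4 y=-2 heading=right
t=2 arc(left, 4) ⇒ x=8 y=2 heading=up
all 9 alternatives checked — unique.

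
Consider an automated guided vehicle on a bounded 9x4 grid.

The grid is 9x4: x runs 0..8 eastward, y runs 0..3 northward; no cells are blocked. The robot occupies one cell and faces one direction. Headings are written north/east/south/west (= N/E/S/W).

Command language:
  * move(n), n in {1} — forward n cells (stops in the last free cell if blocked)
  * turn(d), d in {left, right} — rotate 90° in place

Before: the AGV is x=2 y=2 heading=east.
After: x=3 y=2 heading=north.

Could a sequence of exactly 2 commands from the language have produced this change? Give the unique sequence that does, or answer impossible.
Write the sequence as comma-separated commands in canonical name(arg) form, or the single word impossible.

key: order matters: swapping move(1) and turn(left) lands elsewhere
start: x=2 y=2 heading=east
t=1 move(1) ⇒ x=3 y=2 heading=east
t=2 turn(left) ⇒ x=3 y=2 heading=north
all 9 alternatives checked — unique.

move(1), turn(left)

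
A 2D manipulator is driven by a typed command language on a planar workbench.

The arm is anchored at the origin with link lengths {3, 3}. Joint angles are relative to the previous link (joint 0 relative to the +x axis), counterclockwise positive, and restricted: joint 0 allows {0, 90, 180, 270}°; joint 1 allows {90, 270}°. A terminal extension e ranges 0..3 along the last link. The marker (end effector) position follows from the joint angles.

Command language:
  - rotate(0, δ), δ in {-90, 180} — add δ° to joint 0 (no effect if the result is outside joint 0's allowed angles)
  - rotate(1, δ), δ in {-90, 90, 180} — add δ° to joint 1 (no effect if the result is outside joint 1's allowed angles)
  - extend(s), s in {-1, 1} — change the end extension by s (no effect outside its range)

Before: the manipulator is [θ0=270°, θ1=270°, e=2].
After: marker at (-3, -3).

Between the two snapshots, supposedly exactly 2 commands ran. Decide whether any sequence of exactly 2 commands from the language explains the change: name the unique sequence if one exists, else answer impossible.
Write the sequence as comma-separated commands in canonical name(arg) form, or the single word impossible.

initial: [θ0=270°, θ1=270°, e=2]
step 1 (extend(-1)): [θ0=270°, θ1=270°, e=1]
step 2 (extend(-1)): [θ0=270°, θ1=270°, e=0]
all 49 alternatives checked — unique.

extend(-1), extend(-1)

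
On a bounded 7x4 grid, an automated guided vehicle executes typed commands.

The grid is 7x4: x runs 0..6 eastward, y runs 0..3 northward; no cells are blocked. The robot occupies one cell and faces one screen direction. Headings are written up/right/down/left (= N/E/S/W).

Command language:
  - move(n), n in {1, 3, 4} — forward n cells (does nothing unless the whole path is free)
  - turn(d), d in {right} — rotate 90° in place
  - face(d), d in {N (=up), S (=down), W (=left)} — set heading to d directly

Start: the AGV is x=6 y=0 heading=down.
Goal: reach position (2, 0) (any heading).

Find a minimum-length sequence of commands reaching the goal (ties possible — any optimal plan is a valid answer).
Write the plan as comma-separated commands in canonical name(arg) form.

begin: x=6 y=0 heading=down
1. turn(right) → x=6 y=0 heading=left
2. move(4) → x=2 y=0 heading=left
shorter routes all fall short; 2 is best.

turn(right), move(4)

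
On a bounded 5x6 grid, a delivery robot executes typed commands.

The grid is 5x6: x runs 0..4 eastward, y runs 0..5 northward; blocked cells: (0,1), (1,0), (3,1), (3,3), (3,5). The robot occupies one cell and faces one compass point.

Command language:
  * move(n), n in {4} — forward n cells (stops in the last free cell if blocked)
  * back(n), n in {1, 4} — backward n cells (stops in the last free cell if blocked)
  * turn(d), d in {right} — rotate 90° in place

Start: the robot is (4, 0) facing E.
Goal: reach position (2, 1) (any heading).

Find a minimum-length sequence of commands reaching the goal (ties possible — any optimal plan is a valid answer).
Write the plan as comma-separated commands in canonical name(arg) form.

back(4), turn(right), back(1)

start: (4, 0) facing E
t=1 back(4) ⇒ (2, 0) facing E
t=2 turn(right) ⇒ (2, 0) facing S
t=3 back(1) ⇒ (2, 1) facing S
no 2-step plan works, so 3 is optimal.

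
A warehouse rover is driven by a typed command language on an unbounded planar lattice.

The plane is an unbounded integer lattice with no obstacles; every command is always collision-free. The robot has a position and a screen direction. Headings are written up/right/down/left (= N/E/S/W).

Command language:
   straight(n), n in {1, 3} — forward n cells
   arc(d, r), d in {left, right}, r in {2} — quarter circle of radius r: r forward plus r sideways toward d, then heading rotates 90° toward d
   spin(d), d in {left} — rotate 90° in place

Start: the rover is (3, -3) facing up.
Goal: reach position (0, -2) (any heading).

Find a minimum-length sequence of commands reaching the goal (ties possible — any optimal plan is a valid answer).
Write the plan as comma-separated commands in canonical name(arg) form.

straight(1), spin(left), straight(3)

initial: (3, -3) facing up
1. straight(1) → (3, -2) facing up
2. spin(left) → (3, -2) facing left
3. straight(3) → (0, -2) facing left
nothing shorter than 3 reaches the goal.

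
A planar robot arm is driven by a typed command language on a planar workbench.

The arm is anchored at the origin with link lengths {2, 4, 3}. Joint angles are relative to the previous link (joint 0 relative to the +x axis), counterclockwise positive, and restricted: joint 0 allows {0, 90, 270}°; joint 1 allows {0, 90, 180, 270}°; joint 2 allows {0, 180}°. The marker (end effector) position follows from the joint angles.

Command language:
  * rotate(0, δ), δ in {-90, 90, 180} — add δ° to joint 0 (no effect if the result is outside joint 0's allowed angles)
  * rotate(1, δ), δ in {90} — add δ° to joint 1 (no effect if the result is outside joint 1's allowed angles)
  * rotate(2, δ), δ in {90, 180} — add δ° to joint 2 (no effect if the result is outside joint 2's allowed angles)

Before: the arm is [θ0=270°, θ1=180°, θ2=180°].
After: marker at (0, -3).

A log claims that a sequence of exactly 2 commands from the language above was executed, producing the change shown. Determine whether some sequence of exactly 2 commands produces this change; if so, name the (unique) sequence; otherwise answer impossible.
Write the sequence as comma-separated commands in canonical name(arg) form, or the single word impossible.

rotate(1, 90), rotate(1, 90)

initial: [θ0=270°, θ1=180°, θ2=180°]
t=1 rotate(1, 90) ⇒ [θ0=270°, θ1=270°, θ2=180°]
t=2 rotate(1, 90) ⇒ [θ0=270°, θ1=0°, θ2=180°]
no other 2-command option fits: unique.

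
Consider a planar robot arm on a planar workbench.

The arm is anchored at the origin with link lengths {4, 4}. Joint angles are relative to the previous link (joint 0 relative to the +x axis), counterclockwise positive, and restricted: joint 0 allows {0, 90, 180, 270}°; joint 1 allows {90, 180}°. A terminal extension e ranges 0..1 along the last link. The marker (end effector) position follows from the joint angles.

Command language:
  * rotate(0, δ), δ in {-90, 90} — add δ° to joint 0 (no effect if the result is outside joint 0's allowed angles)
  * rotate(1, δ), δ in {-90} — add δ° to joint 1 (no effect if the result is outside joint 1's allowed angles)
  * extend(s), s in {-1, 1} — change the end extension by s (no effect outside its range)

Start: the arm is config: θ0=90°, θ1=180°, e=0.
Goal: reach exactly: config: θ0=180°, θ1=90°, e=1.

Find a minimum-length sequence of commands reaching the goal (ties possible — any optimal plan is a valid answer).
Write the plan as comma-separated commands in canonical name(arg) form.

initial: config: θ0=90°, θ1=180°, e=0
[1] after rotate(0, 90): config: θ0=180°, θ1=180°, e=0
[2] after rotate(1, -90): config: θ0=180°, θ1=90°, e=0
[3] after extend(1): config: θ0=180°, θ1=90°, e=1
shorter routes all fall short; 3 is best.

rotate(0, 90), rotate(1, -90), extend(1)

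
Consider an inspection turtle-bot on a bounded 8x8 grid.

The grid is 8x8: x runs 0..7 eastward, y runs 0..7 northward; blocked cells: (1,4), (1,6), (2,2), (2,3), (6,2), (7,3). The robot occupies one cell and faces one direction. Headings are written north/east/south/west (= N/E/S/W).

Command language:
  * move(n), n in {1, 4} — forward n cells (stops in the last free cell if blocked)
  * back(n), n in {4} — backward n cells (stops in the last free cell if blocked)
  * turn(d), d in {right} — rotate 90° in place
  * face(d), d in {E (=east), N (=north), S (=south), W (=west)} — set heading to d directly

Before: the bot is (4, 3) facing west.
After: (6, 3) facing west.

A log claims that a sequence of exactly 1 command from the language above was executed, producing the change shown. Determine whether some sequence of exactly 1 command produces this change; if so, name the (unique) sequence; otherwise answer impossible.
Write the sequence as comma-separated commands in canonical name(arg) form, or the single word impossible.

key: still facing W — the one step turns nothing
t0: (4, 3) facing west
step 1 (back(4)): (6, 3) facing west
no other 1-command option fits: unique.

back(4)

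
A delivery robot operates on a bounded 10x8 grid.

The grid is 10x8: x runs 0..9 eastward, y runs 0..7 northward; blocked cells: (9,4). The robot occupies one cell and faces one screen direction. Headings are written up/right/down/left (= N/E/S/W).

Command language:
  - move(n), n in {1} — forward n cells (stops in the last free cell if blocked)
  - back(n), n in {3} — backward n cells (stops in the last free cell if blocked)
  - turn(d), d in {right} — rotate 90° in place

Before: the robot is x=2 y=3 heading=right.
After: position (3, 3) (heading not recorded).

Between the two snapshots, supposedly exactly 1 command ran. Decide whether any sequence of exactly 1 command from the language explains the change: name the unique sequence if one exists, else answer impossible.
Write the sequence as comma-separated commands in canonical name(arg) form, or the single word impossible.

move(1)

initial: x=2 y=3 heading=right
1. move(1) → x=3 y=3 heading=right
all 3 alternatives checked — unique.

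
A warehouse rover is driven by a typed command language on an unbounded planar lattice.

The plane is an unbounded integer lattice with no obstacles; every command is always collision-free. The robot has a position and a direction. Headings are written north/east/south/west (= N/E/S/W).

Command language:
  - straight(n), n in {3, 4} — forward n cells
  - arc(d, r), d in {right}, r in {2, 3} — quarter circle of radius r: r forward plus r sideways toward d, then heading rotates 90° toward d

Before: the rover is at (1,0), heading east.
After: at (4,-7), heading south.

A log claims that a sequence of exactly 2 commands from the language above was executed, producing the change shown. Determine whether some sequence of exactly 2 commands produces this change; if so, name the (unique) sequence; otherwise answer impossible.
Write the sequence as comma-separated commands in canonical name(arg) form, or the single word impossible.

arc(right, 3), straight(4)

key: cell and facing (now S) both changed — the 2 commands mix motion and turning
t0: at (1,0), heading east
step 1 (arc(right, 3)): at (4,-3), heading south
step 2 (straight(4)): at (4,-7), heading south
uniquely the one of 16 2-step routes that fits.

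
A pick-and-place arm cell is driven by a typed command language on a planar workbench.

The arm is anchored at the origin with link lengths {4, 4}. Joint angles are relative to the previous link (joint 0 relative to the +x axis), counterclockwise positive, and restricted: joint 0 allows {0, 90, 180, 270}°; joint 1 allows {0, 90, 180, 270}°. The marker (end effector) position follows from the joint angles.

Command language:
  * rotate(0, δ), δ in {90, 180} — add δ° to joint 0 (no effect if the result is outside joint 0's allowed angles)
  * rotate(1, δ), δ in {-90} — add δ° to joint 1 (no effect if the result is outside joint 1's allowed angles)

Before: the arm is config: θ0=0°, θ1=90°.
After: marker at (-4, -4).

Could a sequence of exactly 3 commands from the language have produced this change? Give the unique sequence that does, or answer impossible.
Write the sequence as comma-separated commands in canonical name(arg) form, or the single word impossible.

begin: config: θ0=0°, θ1=90°
[1] after rotate(0, 180): config: θ0=180°, θ1=90°
[2] after rotate(0, 180): config: θ0=0°, θ1=90°
[3] after rotate(0, 180): config: θ0=180°, θ1=90°
no rival 3-sequence matches.

rotate(0, 180), rotate(0, 180), rotate(0, 180)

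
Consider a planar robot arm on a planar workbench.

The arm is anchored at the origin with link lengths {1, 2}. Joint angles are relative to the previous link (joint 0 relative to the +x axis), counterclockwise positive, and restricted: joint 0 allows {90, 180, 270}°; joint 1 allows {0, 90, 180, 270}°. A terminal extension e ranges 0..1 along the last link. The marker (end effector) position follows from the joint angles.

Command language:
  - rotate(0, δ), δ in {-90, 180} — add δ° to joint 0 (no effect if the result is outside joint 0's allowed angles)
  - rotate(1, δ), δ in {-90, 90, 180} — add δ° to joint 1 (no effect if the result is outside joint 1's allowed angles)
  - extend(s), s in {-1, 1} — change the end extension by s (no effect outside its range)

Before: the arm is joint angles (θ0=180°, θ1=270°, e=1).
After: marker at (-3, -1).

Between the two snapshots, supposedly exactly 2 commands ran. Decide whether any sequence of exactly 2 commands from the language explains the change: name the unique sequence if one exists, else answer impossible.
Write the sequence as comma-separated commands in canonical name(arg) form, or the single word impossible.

rotate(0, -90), rotate(0, 180)

key: running rotate(0, 180) before rotate(0, -90) would end elsewhere — order is forced
initial: joint angles (θ0=180°, θ1=270°, e=1)
[1] after rotate(0, -90): joint angles (θ0=90°, θ1=270°, e=1)
[2] after rotate(0, 180): joint angles (θ0=270°, θ1=270°, e=1)
all 49 alternatives checked — unique.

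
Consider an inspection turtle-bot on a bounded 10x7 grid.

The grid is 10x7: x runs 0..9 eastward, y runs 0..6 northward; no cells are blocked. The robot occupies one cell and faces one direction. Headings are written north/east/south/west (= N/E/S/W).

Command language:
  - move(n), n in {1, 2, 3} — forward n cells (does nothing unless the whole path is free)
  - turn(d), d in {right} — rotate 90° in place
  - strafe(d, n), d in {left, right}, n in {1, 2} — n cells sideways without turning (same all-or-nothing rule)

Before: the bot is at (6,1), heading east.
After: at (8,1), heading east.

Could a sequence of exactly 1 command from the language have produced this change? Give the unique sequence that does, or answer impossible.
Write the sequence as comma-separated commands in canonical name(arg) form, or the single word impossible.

move(2)

key: still facing E — the one step turns nothing
initial: at (6,1), heading east
step 1 (move(2)): at (8,1), heading east
all 8 alternatives checked — unique.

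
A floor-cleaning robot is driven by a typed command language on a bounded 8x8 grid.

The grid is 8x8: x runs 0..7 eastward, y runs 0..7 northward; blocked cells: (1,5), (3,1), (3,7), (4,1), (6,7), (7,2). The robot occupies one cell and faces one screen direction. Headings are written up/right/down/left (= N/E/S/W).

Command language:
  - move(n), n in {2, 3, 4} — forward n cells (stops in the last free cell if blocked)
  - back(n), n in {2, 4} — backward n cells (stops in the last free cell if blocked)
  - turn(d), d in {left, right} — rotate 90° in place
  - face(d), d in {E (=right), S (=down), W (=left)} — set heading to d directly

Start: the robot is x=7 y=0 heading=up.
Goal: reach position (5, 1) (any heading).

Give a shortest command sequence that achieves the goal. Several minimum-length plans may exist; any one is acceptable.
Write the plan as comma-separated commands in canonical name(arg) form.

move(2), turn(right), back(4)

t0: x=7 y=0 heading=up
1. move(2) → x=7 y=1 heading=up
2. turn(right) → x=7 y=1 heading=right
3. back(4) → x=5 y=1 heading=right
nothing shorter than 3 reaches the goal.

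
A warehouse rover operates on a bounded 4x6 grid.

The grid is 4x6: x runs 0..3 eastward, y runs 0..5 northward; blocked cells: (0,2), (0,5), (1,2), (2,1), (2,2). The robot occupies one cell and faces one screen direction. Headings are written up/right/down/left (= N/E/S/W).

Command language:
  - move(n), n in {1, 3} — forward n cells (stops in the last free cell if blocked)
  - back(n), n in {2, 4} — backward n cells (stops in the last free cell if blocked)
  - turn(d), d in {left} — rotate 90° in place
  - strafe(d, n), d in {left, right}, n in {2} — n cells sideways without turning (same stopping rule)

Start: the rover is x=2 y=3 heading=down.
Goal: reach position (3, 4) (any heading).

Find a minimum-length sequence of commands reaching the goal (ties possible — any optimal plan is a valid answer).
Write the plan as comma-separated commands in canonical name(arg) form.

from: x=2 y=3 heading=down
step 1 (strafe(left, 2)): x=3 y=3 heading=down
step 2 (move(1)): x=3 y=2 heading=down
step 3 (back(2)): x=3 y=4 heading=down
no 2-step plan works, so 3 is optimal.

strafe(left, 2), move(1), back(2)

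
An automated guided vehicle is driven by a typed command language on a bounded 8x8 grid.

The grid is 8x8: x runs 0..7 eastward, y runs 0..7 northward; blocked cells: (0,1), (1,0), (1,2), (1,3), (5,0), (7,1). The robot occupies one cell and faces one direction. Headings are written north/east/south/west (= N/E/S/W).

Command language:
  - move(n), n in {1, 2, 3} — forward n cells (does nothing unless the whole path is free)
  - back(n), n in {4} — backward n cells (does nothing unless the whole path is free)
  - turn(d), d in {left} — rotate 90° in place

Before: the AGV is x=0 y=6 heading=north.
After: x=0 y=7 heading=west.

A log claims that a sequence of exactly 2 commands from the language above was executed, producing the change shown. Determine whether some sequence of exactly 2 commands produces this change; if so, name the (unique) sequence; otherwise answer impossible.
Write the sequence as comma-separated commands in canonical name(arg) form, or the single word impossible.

key: order matters: swapping move(1) and turn(left) lands elsewhere
from: x=0 y=6 heading=north
t=1 move(1) ⇒ x=0 y=7 heading=north
t=2 turn(left) ⇒ x=0 y=7 heading=west
uniquely the one of 25 2-step routes that fits.

move(1), turn(left)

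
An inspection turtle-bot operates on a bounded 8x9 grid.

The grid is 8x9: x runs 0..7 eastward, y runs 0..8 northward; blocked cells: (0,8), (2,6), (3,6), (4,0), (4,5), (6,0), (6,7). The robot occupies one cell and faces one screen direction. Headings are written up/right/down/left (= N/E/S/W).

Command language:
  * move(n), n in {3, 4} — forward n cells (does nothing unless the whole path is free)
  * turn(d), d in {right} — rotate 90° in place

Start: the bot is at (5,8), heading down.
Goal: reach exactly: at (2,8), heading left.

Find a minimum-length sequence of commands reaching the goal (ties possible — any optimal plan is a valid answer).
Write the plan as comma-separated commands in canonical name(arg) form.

turn(right), move(3)

initial: at (5,8), heading down
1. turn(right) → at (5,8), heading left
2. move(3) → at (2,8), heading left
minimal: 2 command(s), checked below 2.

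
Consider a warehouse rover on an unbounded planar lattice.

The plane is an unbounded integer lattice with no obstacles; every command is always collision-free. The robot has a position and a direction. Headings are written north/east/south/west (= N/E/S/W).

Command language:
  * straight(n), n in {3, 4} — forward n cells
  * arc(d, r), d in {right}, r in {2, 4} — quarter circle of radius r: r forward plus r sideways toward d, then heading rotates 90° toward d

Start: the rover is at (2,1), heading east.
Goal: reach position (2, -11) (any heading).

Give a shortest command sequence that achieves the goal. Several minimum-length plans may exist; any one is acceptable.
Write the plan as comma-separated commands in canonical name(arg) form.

arc(right, 4), straight(4), arc(right, 4)

initial: at (2,1), heading east
t=1 arc(right, 4) ⇒ at (6,-3), heading south
t=2 straight(4) ⇒ at (6,-7), heading south
t=3 arc(right, 4) ⇒ at (2,-11), heading west
shorter routes all fall short; 3 is best.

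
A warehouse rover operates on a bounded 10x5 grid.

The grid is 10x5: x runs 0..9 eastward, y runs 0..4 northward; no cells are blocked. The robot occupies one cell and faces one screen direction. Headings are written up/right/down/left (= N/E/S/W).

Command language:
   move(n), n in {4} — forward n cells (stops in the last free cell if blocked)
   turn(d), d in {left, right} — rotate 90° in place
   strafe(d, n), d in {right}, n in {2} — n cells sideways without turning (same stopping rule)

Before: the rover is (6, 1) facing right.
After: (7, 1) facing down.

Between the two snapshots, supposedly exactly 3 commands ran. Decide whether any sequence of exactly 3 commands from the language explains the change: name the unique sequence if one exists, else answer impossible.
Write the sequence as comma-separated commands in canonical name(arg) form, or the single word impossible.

move(4), turn(right), strafe(right, 2)

key: move(4) runs into the grid edge before its full distance
from: (6, 1) facing right
t=1 move(4) ⇒ (9, 1) facing right
t=2 turn(right) ⇒ (9, 1) facing down
t=3 strafe(right, 2) ⇒ (7, 1) facing down
all 64 alternatives checked — unique.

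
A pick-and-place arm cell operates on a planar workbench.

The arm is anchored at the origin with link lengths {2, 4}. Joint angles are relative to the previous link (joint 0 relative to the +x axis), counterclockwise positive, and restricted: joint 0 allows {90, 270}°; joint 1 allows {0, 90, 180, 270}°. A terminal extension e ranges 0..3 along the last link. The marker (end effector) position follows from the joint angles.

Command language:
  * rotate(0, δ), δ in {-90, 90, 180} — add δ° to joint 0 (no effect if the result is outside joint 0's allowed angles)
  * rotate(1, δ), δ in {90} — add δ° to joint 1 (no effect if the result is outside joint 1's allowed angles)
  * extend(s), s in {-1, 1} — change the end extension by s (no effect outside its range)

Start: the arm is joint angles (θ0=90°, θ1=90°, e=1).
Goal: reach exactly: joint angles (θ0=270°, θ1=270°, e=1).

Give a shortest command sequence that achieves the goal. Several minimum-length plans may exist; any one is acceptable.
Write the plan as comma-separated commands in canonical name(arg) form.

from: joint angles (θ0=90°, θ1=90°, e=1)
step 1 (rotate(1, 90)): joint angles (θ0=90°, θ1=180°, e=1)
step 2 (rotate(1, 90)): joint angles (θ0=90°, θ1=270°, e=1)
step 3 (rotate(0, 180)): joint angles (θ0=270°, θ1=270°, e=1)
minimal: 3 command(s), checked below 3.

rotate(1, 90), rotate(1, 90), rotate(0, 180)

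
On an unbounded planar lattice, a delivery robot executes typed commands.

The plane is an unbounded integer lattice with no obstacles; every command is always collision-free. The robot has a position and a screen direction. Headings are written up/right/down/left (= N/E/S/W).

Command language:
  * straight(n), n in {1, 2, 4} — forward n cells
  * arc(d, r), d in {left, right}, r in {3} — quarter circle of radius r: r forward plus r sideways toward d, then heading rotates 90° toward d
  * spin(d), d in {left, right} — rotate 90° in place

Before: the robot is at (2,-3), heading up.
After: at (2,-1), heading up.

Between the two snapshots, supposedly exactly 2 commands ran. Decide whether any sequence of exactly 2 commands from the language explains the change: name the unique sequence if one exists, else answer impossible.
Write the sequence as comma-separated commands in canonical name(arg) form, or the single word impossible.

straight(1), straight(1)

key: still facing N at the end — nothing in the sequence rotates
start: at (2,-3), heading up
[1] after straight(1): at (2,-2), heading up
[2] after straight(1): at (2,-1), heading up
no other 2-command option fits: unique.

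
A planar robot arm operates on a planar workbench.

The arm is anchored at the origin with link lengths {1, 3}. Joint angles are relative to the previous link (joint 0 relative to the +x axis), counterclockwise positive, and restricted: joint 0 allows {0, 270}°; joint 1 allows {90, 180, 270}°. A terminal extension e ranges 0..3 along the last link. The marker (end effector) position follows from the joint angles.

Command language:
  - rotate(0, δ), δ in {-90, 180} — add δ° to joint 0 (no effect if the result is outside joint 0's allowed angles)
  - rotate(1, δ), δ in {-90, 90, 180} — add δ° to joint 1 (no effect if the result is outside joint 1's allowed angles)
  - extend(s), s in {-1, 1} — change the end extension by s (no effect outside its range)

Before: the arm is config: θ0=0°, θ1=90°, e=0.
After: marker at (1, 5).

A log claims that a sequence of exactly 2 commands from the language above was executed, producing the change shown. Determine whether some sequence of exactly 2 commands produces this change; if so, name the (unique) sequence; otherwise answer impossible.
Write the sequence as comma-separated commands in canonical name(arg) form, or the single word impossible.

begin: config: θ0=0°, θ1=90°, e=0
step 1 (extend(1)): config: θ0=0°, θ1=90°, e=1
step 2 (extend(1)): config: θ0=0°, θ1=90°, e=2
no other 2-command option fits: unique.

extend(1), extend(1)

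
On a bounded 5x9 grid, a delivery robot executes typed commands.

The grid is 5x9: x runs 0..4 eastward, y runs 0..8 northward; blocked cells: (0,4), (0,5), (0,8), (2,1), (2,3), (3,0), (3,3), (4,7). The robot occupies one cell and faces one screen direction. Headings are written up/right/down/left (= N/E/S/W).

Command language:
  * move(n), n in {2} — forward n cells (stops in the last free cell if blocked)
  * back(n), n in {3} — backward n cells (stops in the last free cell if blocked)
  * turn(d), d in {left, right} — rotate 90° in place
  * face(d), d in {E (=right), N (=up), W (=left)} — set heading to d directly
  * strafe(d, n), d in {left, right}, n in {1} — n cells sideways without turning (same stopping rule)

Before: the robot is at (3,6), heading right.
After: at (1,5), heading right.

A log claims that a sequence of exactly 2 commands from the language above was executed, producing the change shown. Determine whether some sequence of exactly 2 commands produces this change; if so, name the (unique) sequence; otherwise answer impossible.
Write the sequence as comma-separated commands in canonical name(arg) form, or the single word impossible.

key: still facing E at the end — nothing in the sequence rotates
begin: at (3,6), heading right
t=1 strafe(right, 1) ⇒ at (3,5), heading right
t=2 back(3) ⇒ at (1,5), heading right
uniquely the one of 81 2-step routes that fits.

strafe(right, 1), back(3)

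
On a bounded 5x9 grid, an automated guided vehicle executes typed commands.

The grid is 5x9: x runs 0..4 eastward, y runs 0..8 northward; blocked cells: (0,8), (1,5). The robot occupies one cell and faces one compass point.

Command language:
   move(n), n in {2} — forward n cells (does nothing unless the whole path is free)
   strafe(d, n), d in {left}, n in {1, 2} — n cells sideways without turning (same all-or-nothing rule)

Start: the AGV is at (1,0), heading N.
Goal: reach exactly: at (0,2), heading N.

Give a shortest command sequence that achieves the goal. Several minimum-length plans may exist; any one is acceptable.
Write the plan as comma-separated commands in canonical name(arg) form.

t0: at (1,0), heading N
[1] after move(2): at (1,2), heading N
[2] after strafe(left, 1): at (0,2), heading N
shorter routes all fall short; 2 is best.

move(2), strafe(left, 1)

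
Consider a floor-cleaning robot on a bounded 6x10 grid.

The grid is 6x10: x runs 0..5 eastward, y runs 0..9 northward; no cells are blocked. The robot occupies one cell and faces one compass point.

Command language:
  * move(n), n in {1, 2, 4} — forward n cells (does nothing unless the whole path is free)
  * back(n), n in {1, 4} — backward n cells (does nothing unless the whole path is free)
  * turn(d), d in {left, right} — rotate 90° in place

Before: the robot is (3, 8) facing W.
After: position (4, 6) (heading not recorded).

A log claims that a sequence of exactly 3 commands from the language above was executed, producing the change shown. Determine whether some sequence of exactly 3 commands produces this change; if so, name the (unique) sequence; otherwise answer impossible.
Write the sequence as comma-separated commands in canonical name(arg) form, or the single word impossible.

key: running move(2) before back(1) would end elsewhere — order is forced
from: (3, 8) facing W
1. back(1) → (4, 8) facing W
2. turn(left) → (4, 8) facing S
3. move(2) → (4, 6) facing S
uniquely the one of 343 3-step routes that fits.

back(1), turn(left), move(2)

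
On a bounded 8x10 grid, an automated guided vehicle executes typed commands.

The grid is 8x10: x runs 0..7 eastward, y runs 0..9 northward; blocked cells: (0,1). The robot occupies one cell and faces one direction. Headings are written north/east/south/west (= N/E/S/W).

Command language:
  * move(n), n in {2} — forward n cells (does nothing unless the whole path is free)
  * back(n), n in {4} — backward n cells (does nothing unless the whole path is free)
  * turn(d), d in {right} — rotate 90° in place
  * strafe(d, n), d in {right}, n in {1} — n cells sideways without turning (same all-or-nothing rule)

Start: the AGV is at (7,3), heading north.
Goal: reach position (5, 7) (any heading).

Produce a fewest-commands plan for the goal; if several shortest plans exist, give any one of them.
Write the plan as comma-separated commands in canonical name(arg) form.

move(2), move(2), turn(right), back(4), move(2)

from: at (7,3), heading north
[1] after move(2): at (7,5), heading north
[2] after move(2): at (7,7), heading north
[3] after turn(right): at (7,7), heading east
[4] after back(4): at (3,7), heading east
[5] after move(2): at (5,7), heading east
minimal: 5 command(s), checked below 5.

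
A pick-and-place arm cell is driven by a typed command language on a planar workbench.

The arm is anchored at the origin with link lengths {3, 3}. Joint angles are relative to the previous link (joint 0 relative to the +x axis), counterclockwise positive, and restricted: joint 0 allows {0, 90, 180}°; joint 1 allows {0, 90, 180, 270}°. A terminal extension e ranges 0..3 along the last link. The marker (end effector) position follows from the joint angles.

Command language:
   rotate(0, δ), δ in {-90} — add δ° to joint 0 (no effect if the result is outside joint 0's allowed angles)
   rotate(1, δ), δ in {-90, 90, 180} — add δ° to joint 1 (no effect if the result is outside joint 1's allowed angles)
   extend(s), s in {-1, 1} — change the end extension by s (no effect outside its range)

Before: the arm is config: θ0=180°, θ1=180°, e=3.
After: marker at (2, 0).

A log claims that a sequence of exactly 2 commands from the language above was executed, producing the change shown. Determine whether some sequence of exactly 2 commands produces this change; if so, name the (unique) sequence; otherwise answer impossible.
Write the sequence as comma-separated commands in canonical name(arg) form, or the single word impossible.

key: running extend(-1) before extend(1) would end elsewhere — order is forced
t0: config: θ0=180°, θ1=180°, e=3
step 1 (extend(1)): config: θ0=180°, θ1=180°, e=3
step 2 (extend(-1)): config: θ0=180°, θ1=180°, e=2
all 36 alternatives checked — unique.

extend(1), extend(-1)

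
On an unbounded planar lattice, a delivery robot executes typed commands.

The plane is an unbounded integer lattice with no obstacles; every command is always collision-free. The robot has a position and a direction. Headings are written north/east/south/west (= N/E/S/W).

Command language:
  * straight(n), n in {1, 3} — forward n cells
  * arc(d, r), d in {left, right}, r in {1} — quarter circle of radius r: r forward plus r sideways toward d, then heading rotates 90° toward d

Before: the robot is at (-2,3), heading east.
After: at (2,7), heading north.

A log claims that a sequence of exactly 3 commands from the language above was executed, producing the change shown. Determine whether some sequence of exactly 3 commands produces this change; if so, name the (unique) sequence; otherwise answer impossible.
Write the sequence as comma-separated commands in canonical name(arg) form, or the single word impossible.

straight(3), arc(left, 1), straight(3)

key: position moved to (2,7) AND the heading swung to N — translation plus rotation needed
t0: at (-2,3), heading east
[1] after straight(3): at (1,3), heading east
[2] after arc(left, 1): at (2,4), heading north
[3] after straight(3): at (2,7), heading north
no other 3-command option fits: unique.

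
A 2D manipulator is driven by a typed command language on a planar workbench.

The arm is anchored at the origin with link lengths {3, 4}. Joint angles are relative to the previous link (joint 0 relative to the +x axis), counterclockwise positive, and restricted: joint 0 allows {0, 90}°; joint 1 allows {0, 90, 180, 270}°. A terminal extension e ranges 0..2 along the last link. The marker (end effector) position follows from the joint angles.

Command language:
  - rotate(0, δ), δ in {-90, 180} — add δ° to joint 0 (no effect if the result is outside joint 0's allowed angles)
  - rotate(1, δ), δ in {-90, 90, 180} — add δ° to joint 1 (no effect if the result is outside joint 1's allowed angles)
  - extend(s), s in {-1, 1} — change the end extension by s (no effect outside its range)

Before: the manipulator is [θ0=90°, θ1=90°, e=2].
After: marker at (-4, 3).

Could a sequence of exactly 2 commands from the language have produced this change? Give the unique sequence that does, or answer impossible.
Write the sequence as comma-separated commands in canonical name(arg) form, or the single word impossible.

extend(-1), extend(-1)

t0: [θ0=90°, θ1=90°, e=2]
step 1 (extend(-1)): [θ0=90°, θ1=90°, e=1]
step 2 (extend(-1)): [θ0=90°, θ1=90°, e=0]
no rival 2-sequence matches.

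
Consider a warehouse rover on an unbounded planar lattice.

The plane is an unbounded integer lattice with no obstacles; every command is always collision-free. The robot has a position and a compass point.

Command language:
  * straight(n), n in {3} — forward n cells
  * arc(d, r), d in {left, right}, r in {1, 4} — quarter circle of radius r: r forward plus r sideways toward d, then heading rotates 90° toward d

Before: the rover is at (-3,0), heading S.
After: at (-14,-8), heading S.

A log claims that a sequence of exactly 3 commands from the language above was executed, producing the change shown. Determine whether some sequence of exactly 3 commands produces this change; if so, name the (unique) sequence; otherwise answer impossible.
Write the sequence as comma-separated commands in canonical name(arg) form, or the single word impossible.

arc(right, 4), straight(3), arc(left, 4)

key: heading stays S — rotations cancel among the 3 commands
initial: at (-3,0), heading S
t=1 arc(right, 4) ⇒ at (-7,-4), heading W
t=2 straight(3) ⇒ at (-10,-4), heading W
t=3 arc(left, 4) ⇒ at (-14,-8), heading S
all 125 alternatives checked — unique.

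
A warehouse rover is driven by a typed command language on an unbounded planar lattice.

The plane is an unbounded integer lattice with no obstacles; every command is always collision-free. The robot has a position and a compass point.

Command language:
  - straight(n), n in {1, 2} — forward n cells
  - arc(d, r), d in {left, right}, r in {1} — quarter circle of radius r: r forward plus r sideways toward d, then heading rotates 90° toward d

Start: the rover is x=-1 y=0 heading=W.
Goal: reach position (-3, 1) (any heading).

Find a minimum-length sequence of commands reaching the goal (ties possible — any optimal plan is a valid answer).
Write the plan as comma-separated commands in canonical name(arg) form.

start: x=-1 y=0 heading=W
step 1 (straight(1)): x=-2 y=0 heading=W
step 2 (arc(right, 1)): x=-3 y=1 heading=N
no 1-step plan works, so 2 is optimal.

straight(1), arc(right, 1)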